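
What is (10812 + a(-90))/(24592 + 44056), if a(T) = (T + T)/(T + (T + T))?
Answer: 16219/102972 ≈ 0.15751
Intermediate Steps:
a(T) = ⅔ (a(T) = (2*T)/(T + 2*T) = (2*T)/((3*T)) = (2*T)*(1/(3*T)) = ⅔)
(10812 + a(-90))/(24592 + 44056) = (10812 + ⅔)/(24592 + 44056) = (32438/3)/68648 = (32438/3)*(1/68648) = 16219/102972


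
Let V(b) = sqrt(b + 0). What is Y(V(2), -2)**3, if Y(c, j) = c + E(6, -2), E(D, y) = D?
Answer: (6 + sqrt(2))**3 ≈ 407.56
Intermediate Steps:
V(b) = sqrt(b)
Y(c, j) = 6 + c (Y(c, j) = c + 6 = 6 + c)
Y(V(2), -2)**3 = (6 + sqrt(2))**3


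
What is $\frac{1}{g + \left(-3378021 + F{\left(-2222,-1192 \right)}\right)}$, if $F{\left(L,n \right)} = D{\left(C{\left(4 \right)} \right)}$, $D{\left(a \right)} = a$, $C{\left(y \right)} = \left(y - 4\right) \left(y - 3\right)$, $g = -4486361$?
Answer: $- \frac{1}{7864382} \approx -1.2716 \cdot 10^{-7}$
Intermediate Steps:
$C{\left(y \right)} = \left(-4 + y\right) \left(-3 + y\right)$
$F{\left(L,n \right)} = 0$ ($F{\left(L,n \right)} = 12 + 4^{2} - 28 = 12 + 16 - 28 = 0$)
$\frac{1}{g + \left(-3378021 + F{\left(-2222,-1192 \right)}\right)} = \frac{1}{-4486361 + \left(-3378021 + 0\right)} = \frac{1}{-4486361 - 3378021} = \frac{1}{-7864382} = - \frac{1}{7864382}$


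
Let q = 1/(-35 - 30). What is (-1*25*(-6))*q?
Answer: -30/13 ≈ -2.3077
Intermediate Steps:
q = -1/65 (q = 1/(-65) = -1/65 ≈ -0.015385)
(-1*25*(-6))*q = (-1*25*(-6))*(-1/65) = -25*(-6)*(-1/65) = 150*(-1/65) = -30/13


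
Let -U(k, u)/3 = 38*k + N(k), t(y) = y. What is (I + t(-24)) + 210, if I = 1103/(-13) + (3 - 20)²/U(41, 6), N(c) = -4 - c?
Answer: 350884/3471 ≈ 101.09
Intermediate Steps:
U(k, u) = 12 - 111*k (U(k, u) = -3*(38*k + (-4 - k)) = -3*(-4 + 37*k) = 12 - 111*k)
I = -294722/3471 (I = 1103/(-13) + (3 - 20)²/(12 - 111*41) = 1103*(-1/13) + (-17)²/(12 - 4551) = -1103/13 + 289/(-4539) = -1103/13 + 289*(-1/4539) = -1103/13 - 17/267 = -294722/3471 ≈ -84.910)
(I + t(-24)) + 210 = (-294722/3471 - 24) + 210 = -378026/3471 + 210 = 350884/3471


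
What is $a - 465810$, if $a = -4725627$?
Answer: $-5191437$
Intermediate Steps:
$a - 465810 = -4725627 - 465810 = -5191437$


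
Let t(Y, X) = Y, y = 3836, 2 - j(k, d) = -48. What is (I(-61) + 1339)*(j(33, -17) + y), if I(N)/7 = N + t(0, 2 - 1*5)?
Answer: 3544032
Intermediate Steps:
j(k, d) = 50 (j(k, d) = 2 - 1*(-48) = 2 + 48 = 50)
I(N) = 7*N (I(N) = 7*(N + 0) = 7*N)
(I(-61) + 1339)*(j(33, -17) + y) = (7*(-61) + 1339)*(50 + 3836) = (-427 + 1339)*3886 = 912*3886 = 3544032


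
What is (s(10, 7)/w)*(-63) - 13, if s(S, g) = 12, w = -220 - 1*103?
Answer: -3443/323 ≈ -10.659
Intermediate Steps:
w = -323 (w = -220 - 103 = -323)
(s(10, 7)/w)*(-63) - 13 = (12/(-323))*(-63) - 13 = (12*(-1/323))*(-63) - 13 = -12/323*(-63) - 13 = 756/323 - 13 = -3443/323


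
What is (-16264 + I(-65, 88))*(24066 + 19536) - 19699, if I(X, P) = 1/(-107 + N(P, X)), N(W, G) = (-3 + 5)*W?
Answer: -16310725887/23 ≈ -7.0916e+8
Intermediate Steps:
N(W, G) = 2*W
I(X, P) = 1/(-107 + 2*P)
(-16264 + I(-65, 88))*(24066 + 19536) - 19699 = (-16264 + 1/(-107 + 2*88))*(24066 + 19536) - 19699 = (-16264 + 1/(-107 + 176))*43602 - 19699 = (-16264 + 1/69)*43602 - 19699 = -1122215/69*43602 - 19699 = -16310272810/23 - 19699 = -16310725887/23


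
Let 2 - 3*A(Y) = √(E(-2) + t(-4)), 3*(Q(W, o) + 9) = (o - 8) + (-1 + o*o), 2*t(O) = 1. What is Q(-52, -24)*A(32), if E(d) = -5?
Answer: 344/3 - 86*I*√2 ≈ 114.67 - 121.62*I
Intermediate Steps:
t(O) = ½ (t(O) = (½)*1 = ½)
Q(W, o) = -12 + o/3 + o²/3 (Q(W, o) = -9 + ((o - 8) + (-1 + o*o))/3 = -9 + ((-8 + o) + (-1 + o²))/3 = -9 + (-9 + o + o²)/3 = -9 + (-3 + o/3 + o²/3) = -12 + o/3 + o²/3)
A(Y) = ⅔ - I*√2/2 (A(Y) = ⅔ - √(-5 + ½)/3 = ⅔ - I*√2/2)
Q(-52, -24)*A(32) = (-12 + (⅓)*(-24) + (⅓)*(-24)²)*(⅔ - I*√2/2) = (-12 - 8 + (⅓)*576)*(⅔ - I*√2/2) = (-12 - 8 + 192)*(⅔ - I*√2/2) = 172*(⅔ - I*√2/2) = 344/3 - 86*I*√2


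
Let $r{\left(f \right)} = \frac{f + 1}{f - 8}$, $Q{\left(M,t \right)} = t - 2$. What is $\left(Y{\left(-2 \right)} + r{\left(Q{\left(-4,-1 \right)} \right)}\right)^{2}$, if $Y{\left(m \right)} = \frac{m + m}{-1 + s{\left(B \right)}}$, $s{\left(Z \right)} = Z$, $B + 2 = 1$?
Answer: $\frac{576}{121} \approx 4.7603$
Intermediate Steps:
$B = -1$ ($B = -2 + 1 = -1$)
$Y{\left(m \right)} = - m$ ($Y{\left(m \right)} = \frac{m + m}{-1 - 1} = \frac{2 m}{-2} = 2 m \left(- \frac{1}{2}\right) = - m$)
$Q{\left(M,t \right)} = -2 + t$
$r{\left(f \right)} = \frac{1 + f}{-8 + f}$
$\left(Y{\left(-2 \right)} + r{\left(Q{\left(-4,-1 \right)} \right)}\right)^{2} = \left(\left(-1\right) \left(-2\right) + \frac{1 - 3}{-8 - 3}\right)^{2} = \left(2 + \frac{1 - 3}{-8 - 3}\right)^{2} = \left(2 + \frac{1}{-11} \left(-2\right)\right)^{2} = \left(2 - - \frac{2}{11}\right)^{2} = \left(2 + \frac{2}{11}\right)^{2} = \left(\frac{24}{11}\right)^{2} = \frac{576}{121}$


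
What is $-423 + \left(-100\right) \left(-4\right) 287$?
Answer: $114377$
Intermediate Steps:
$-423 + \left(-100\right) \left(-4\right) 287 = -423 + 400 \cdot 287 = -423 + 114800 = 114377$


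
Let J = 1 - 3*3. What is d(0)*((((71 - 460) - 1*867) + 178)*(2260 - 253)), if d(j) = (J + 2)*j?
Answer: 0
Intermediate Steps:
J = -8 (J = 1 - 9 = -8)
d(j) = -6*j (d(j) = (-8 + 2)*j = -6*j)
d(0)*((((71 - 460) - 1*867) + 178)*(2260 - 253)) = (-6*0)*((((71 - 460) - 1*867) + 178)*(2260 - 253)) = 0*(((-389 - 867) + 178)*2007) = 0*((-1256 + 178)*2007) = 0*(-1078*2007) = 0*(-2163546) = 0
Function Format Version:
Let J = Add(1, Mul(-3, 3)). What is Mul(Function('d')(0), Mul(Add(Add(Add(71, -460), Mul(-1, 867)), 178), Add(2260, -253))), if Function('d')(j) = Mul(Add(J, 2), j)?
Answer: 0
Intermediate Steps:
J = -8 (J = Add(1, -9) = -8)
Function('d')(j) = Mul(-6, j) (Function('d')(j) = Mul(Add(-8, 2), j) = Mul(-6, j))
Mul(Function('d')(0), Mul(Add(Add(Add(71, -460), Mul(-1, 867)), 178), Add(2260, -253))) = Mul(Mul(-6, 0), Mul(Add(Add(Add(71, -460), Mul(-1, 867)), 178), Add(2260, -253))) = Mul(0, Mul(Add(Add(-389, -867), 178), 2007)) = Mul(0, Mul(Add(-1256, 178), 2007)) = Mul(0, Mul(-1078, 2007)) = Mul(0, -2163546) = 0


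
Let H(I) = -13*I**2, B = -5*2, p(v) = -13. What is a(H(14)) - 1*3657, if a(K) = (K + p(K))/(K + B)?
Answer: -9352045/2558 ≈ -3656.0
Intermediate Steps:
B = -10
a(K) = (-13 + K)/(-10 + K) (a(K) = (K - 13)/(K - 10) = (-13 + K)/(-10 + K))
a(H(14)) - 1*3657 = (-13 - 13*14**2)/(-10 - 13*14**2) - 1*3657 = (-13 - 13*196)/(-10 - 13*196) - 3657 = (-13 - 2548)/(-10 - 2548) - 3657 = -2561/(-2558) - 3657 = -1/2558*(-2561) - 3657 = 2561/2558 - 3657 = -9352045/2558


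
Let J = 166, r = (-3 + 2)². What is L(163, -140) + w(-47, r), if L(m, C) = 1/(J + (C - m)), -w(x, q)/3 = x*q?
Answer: 19316/137 ≈ 140.99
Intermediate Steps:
r = 1 (r = (-1)² = 1)
w(x, q) = -3*q*x (w(x, q) = -3*x*q = -3*q*x)
L(m, C) = 1/(166 + C - m) (L(m, C) = 1/(166 + (C - m)) = 1/(166 + C - m))
L(163, -140) + w(-47, r) = 1/(166 - 140 - 1*163) - 3*1*(-47) = 1/(166 - 140 - 163) + 141 = 1/(-137) + 141 = -1/137 + 141 = 19316/137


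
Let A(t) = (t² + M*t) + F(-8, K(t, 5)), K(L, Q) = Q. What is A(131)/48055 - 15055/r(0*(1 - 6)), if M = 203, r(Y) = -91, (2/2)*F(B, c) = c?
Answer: 103921442/624715 ≈ 166.35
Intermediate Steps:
F(B, c) = c
A(t) = 5 + t² + 203*t (A(t) = (t² + 203*t) + 5 = 5 + t² + 203*t)
A(131)/48055 - 15055/r(0*(1 - 6)) = (5 + 131² + 203*131)/48055 - 15055/(-91) = (5 + 17161 + 26593)*(1/48055) - 15055*(-1/91) = 43759*(1/48055) + 15055/91 = 43759/48055 + 15055/91 = 103921442/624715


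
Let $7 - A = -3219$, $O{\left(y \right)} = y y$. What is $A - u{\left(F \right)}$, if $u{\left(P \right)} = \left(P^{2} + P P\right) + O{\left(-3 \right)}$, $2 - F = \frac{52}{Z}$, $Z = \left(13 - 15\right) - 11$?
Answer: $3145$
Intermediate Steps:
$O{\left(y \right)} = y^{2}$
$Z = -13$ ($Z = -2 - 11 = -13$)
$A = 3226$ ($A = 7 - -3219 = 7 + 3219 = 3226$)
$F = 6$ ($F = 2 - \frac{52}{-13} = 2 - 52 \left(- \frac{1}{13}\right) = 2 - -4 = 2 + 4 = 6$)
$u{\left(P \right)} = 9 + 2 P^{2}$ ($u{\left(P \right)} = \left(P^{2} + P P\right) + \left(-3\right)^{2} = \left(P^{2} + P^{2}\right) + 9 = 2 P^{2} + 9 = 9 + 2 P^{2}$)
$A - u{\left(F \right)} = 3226 - \left(9 + 2 \cdot 6^{2}\right) = 3226 - \left(9 + 2 \cdot 36\right) = 3226 - \left(9 + 72\right) = 3226 - 81 = 3145$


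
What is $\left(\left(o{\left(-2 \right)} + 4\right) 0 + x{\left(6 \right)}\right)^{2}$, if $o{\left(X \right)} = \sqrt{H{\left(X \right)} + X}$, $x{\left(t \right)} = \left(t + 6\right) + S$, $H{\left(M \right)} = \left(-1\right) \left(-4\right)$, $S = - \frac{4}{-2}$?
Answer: $196$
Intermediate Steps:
$S = 2$ ($S = \left(-4\right) \left(- \frac{1}{2}\right) = 2$)
$H{\left(M \right)} = 4$
$x{\left(t \right)} = 8 + t$ ($x{\left(t \right)} = \left(t + 6\right) + 2 = \left(6 + t\right) + 2 = 8 + t$)
$o{\left(X \right)} = \sqrt{4 + X}$
$\left(\left(o{\left(-2 \right)} + 4\right) 0 + x{\left(6 \right)}\right)^{2} = \left(\left(\sqrt{4 - 2} + 4\right) 0 + \left(8 + 6\right)\right)^{2} = \left(\left(\sqrt{2} + 4\right) 0 + 14\right)^{2} = \left(\left(4 + \sqrt{2}\right) 0 + 14\right)^{2} = \left(0 + 14\right)^{2} = 14^{2} = 196$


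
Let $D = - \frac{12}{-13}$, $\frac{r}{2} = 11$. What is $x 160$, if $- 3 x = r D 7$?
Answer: $- \frac{98560}{13} \approx -7581.5$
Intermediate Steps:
$r = 22$ ($r = 2 \cdot 11 = 22$)
$D = \frac{12}{13}$ ($D = \left(-12\right) \left(- \frac{1}{13}\right) = \frac{12}{13} \approx 0.92308$)
$x = - \frac{616}{13}$ ($x = - \frac{22 \cdot \frac{12}{13} \cdot 7}{3} = - \frac{\frac{264}{13} \cdot 7}{3} = \left(- \frac{1}{3}\right) \frac{1848}{13} = - \frac{616}{13} \approx -47.385$)
$x 160 = \left(- \frac{616}{13}\right) 160 = - \frac{98560}{13}$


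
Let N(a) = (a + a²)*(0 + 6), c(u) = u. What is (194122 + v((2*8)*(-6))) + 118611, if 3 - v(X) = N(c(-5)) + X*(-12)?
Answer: 311464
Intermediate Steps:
N(a) = 6*a + 6*a² (N(a) = (a + a²)*6 = 6*a + 6*a²)
v(X) = -117 + 12*X (v(X) = 3 - (6*(-5)*(1 - 5) + X*(-12)) = 3 - (6*(-5)*(-4) - 12*X) = 3 - (120 - 12*X) = 3 + (-120 + 12*X) = -117 + 12*X)
(194122 + v((2*8)*(-6))) + 118611 = (194122 + (-117 + 12*((2*8)*(-6)))) + 118611 = (194122 + (-117 + 12*(16*(-6)))) + 118611 = (194122 + (-117 + 12*(-96))) + 118611 = (194122 + (-117 - 1152)) + 118611 = (194122 - 1269) + 118611 = 192853 + 118611 = 311464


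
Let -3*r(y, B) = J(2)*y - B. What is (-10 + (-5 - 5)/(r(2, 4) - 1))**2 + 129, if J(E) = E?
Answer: 129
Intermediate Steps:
r(y, B) = -2*y/3 + B/3 (r(y, B) = -(2*y - B)/3 = -(-B + 2*y)/3 = -2*y/3 + B/3)
(-10 + (-5 - 5)/(r(2, 4) - 1))**2 + 129 = (-10 + (-5 - 5)/((-2/3*2 + (1/3)*4) - 1))**2 + 129 = (-10 - 10/((-4/3 + 4/3) - 1))**2 + 129 = (-10 - 10/(0 - 1))**2 + 129 = (-10 - 10/(-1))**2 + 129 = (-10 - 10*(-1))**2 + 129 = (-10 + 10)**2 + 129 = 0**2 + 129 = 0 + 129 = 129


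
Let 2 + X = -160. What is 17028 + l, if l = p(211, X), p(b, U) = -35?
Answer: 16993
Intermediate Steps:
X = -162 (X = -2 - 160 = -162)
l = -35
17028 + l = 17028 - 35 = 16993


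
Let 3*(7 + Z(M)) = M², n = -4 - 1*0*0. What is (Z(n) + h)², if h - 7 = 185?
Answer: 326041/9 ≈ 36227.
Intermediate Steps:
n = -4 (n = -4 + 0*0 = -4 + 0 = -4)
Z(M) = -7 + M²/3
h = 192 (h = 7 + 185 = 192)
(Z(n) + h)² = ((-7 + (⅓)*(-4)²) + 192)² = ((-7 + (⅓)*16) + 192)² = ((-7 + 16/3) + 192)² = (-5/3 + 192)² = (571/3)² = 326041/9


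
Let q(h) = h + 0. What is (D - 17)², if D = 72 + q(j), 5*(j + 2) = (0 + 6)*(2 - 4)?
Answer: 64009/25 ≈ 2560.4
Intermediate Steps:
j = -22/5 (j = -2 + ((0 + 6)*(2 - 4))/5 = -2 + (6*(-2))/5 = -2 + (⅕)*(-12) = -2 - 12/5 = -22/5 ≈ -4.4000)
q(h) = h
D = 338/5 (D = 72 - 22/5 = 338/5 ≈ 67.600)
(D - 17)² = (338/5 - 17)² = (253/5)² = 64009/25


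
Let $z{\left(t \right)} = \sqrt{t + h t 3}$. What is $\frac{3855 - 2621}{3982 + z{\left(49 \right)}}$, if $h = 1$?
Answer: $\frac{617}{1998} \approx 0.30881$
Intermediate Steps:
$z{\left(t \right)} = 2 \sqrt{t}$ ($z{\left(t \right)} = \sqrt{t + 1 t 3} = \sqrt{t + t 3} = \sqrt{t + 3 t} = \sqrt{4 t} = 2 \sqrt{t}$)
$\frac{3855 - 2621}{3982 + z{\left(49 \right)}} = \frac{3855 - 2621}{3982 + 2 \sqrt{49}} = \frac{1234}{3982 + 2 \cdot 7} = \frac{1234}{3982 + 14} = \frac{1234}{3996} = 1234 \cdot \frac{1}{3996} = \frac{617}{1998}$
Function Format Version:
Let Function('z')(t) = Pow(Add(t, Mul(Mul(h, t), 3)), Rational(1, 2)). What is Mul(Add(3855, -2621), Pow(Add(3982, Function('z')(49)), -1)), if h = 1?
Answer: Rational(617, 1998) ≈ 0.30881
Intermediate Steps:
Function('z')(t) = Mul(2, Pow(t, Rational(1, 2))) (Function('z')(t) = Pow(Add(t, Mul(Mul(1, t), 3)), Rational(1, 2)) = Pow(Add(t, Mul(t, 3)), Rational(1, 2)) = Pow(Add(t, Mul(3, t)), Rational(1, 2)) = Pow(Mul(4, t), Rational(1, 2)) = Mul(2, Pow(t, Rational(1, 2))))
Mul(Add(3855, -2621), Pow(Add(3982, Function('z')(49)), -1)) = Mul(Add(3855, -2621), Pow(Add(3982, Mul(2, Pow(49, Rational(1, 2)))), -1)) = Mul(1234, Pow(Add(3982, Mul(2, 7)), -1)) = Mul(1234, Pow(Add(3982, 14), -1)) = Mul(1234, Pow(3996, -1)) = Mul(1234, Rational(1, 3996)) = Rational(617, 1998)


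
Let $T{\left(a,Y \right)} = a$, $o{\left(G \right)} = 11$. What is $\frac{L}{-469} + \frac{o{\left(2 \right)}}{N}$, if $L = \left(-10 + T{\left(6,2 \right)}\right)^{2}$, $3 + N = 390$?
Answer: $- \frac{1033}{181503} \approx -0.0056914$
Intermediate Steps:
$N = 387$ ($N = -3 + 390 = 387$)
$L = 16$ ($L = \left(-10 + 6\right)^{2} = \left(-4\right)^{2} = 16$)
$\frac{L}{-469} + \frac{o{\left(2 \right)}}{N} = \frac{16}{-469} + \frac{11}{387} = 16 \left(- \frac{1}{469}\right) + 11 \cdot \frac{1}{387} = - \frac{16}{469} + \frac{11}{387} = - \frac{1033}{181503}$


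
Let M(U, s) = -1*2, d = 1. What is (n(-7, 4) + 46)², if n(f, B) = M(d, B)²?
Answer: 2500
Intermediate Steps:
M(U, s) = -2
n(f, B) = 4 (n(f, B) = (-2)² = 4)
(n(-7, 4) + 46)² = (4 + 46)² = 50² = 2500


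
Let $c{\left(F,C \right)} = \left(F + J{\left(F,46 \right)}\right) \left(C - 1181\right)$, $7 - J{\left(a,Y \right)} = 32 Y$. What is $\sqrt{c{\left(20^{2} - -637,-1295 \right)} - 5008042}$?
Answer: $i \sqrt{3948314} \approx 1987.0 i$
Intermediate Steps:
$J{\left(a,Y \right)} = 7 - 32 Y$
$c{\left(F,C \right)} = \left(-1465 + F\right) \left(-1181 + C\right)$ ($c{\left(F,C \right)} = \left(F + \left(7 - 1472\right)\right) \left(C - 1181\right) = \left(F + \left(7 - 1472\right)\right) \left(-1181 + C\right) = \left(F - 1465\right) \left(-1181 + C\right) = \left(-1465 + F\right) \left(-1181 + C\right)$)
$\sqrt{c{\left(20^{2} - -637,-1295 \right)} - 5008042} = \sqrt{\left(1730165 - -1897175 - 1181 \left(20^{2} - -637\right) - 1295 \left(20^{2} - -637\right)\right) - 5008042} = \sqrt{\left(1730165 + 1897175 - 1181 \left(400 + 637\right) - 1295 \left(400 + 637\right)\right) - 5008042} = \sqrt{\left(1730165 + 1897175 - 1224697 - 1342915\right) - 5008042} = \sqrt{1059728 - 5008042} = \sqrt{-3948314} = i \sqrt{3948314}$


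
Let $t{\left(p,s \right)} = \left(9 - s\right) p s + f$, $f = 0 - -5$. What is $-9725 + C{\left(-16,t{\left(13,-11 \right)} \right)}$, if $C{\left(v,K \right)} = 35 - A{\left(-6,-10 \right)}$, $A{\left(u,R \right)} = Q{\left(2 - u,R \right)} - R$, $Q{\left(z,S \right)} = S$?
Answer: $-9690$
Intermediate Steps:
$f = 5$ ($f = 0 + 5 = 5$)
$A{\left(u,R \right)} = 0$ ($A{\left(u,R \right)} = R - R = 0$)
$t{\left(p,s \right)} = 5 + p s \left(9 - s\right)$ ($t{\left(p,s \right)} = \left(9 - s\right) p s + 5 = p \left(9 - s\right) s + 5 = p s \left(9 - s\right) + 5 = 5 + p s \left(9 - s\right)$)
$C{\left(v,K \right)} = 35$ ($C{\left(v,K \right)} = 35 - 0 = 35 + 0 = 35$)
$-9725 + C{\left(-16,t{\left(13,-11 \right)} \right)} = -9725 + 35 = -9690$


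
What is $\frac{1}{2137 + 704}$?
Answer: $\frac{1}{2841} \approx 0.00035199$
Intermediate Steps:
$\frac{1}{2137 + 704} = \frac{1}{2841}$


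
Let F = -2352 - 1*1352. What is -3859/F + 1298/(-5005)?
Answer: 1318773/1685320 ≈ 0.78251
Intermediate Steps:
F = -3704 (F = -2352 - 1352 = -3704)
-3859/F + 1298/(-5005) = -3859/(-3704) + 1298/(-5005) = -3859*(-1/3704) + 1298*(-1/5005) = 3859/3704 - 118/455 = 1318773/1685320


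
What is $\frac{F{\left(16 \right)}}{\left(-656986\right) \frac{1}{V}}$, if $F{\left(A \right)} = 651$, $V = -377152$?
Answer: $\frac{122762976}{328493} \approx 373.72$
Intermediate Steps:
$\frac{F{\left(16 \right)}}{\left(-656986\right) \frac{1}{V}} = \frac{651}{\left(-656986\right) \frac{1}{-377152}} = \frac{651}{\left(-656986\right) \left(- \frac{1}{377152}\right)} = \frac{651}{\frac{328493}{188576}} = 651 \cdot \frac{188576}{328493} = \frac{122762976}{328493}$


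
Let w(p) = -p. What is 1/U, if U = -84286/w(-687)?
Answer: -687/84286 ≈ -0.0081508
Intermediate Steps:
U = -84286/687 (U = -84286/((-1*(-687))) = -84286/687 ≈ -122.69)
1/U = 1/(-84286/687) = -687/84286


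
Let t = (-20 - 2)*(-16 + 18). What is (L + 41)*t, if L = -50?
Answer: 396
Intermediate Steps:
t = -44 (t = -22*2 = -44)
(L + 41)*t = (-50 + 41)*(-44) = -9*(-44) = 396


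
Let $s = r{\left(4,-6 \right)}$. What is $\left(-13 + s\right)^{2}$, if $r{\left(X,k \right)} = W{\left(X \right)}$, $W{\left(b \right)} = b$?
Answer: $81$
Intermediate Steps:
$r{\left(X,k \right)} = X$
$s = 4$
$\left(-13 + s\right)^{2} = \left(-13 + 4\right)^{2} = \left(-9\right)^{2} = 81$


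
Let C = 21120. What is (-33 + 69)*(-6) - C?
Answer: -21336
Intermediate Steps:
(-33 + 69)*(-6) - C = (-33 + 69)*(-6) - 1*21120 = 36*(-6) - 21120 = -216 - 21120 = -21336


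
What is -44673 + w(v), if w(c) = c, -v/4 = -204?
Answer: -43857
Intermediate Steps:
v = 816 (v = -4*(-204) = 816)
-44673 + w(v) = -44673 + 816 = -43857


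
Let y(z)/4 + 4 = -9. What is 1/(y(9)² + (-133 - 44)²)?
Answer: 1/34033 ≈ 2.9383e-5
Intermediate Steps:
y(z) = -52 (y(z) = -16 + 4*(-9) = -16 - 36 = -52)
1/(y(9)² + (-133 - 44)²) = 1/((-52)² + (-133 - 44)²) = 1/(2704 + (-177)²) = 1/(2704 + 31329) = 1/34033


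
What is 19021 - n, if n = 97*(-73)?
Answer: 26102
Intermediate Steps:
n = -7081
19021 - n = 19021 - 1*(-7081) = 19021 + 7081 = 26102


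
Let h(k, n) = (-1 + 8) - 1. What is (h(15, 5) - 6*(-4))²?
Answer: 900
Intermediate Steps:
h(k, n) = 6 (h(k, n) = 7 - 1 = 6)
(h(15, 5) - 6*(-4))² = (6 - 6*(-4))² = (6 + 24)² = 30² = 900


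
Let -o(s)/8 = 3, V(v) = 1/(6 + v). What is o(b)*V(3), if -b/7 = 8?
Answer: -8/3 ≈ -2.6667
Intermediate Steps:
b = -56 (b = -7*8 = -56)
o(s) = -24 (o(s) = -8*3 = -24)
o(b)*V(3) = -24/(6 + 3) = -24/9 = -24*1/9 = -8/3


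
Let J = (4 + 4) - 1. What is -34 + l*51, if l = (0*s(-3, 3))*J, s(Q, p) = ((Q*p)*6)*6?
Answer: -34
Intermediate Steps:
J = 7 (J = 8 - 1 = 7)
s(Q, p) = 36*Q*p (s(Q, p) = (6*Q*p)*6 = 36*Q*p)
l = 0 (l = (0*(36*(-3)*3))*7 = (0*(-324))*7 = 0*7 = 0)
-34 + l*51 = -34 + 0*51 = -34 + 0 = -34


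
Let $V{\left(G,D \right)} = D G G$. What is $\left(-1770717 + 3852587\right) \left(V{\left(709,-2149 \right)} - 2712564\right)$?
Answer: $-2254611150081710$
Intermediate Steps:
$V{\left(G,D \right)} = D G^{2}$
$\left(-1770717 + 3852587\right) \left(V{\left(709,-2149 \right)} - 2712564\right) = \left(-1770717 + 3852587\right) \left(- 2149 \cdot 709^{2} - 2712564\right) = 2081870 \left(\left(-2149\right) 502681 - 2712564\right) = 2081870 \left(-1080261469 - 2712564\right) = 2081870 \left(-1082974033\right) = -2254611150081710$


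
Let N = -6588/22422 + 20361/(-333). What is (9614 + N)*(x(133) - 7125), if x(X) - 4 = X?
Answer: -748371285724/11211 ≈ -6.6753e+7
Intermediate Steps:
x(X) = 4 + X
N = -688781/11211 (N = -6588*1/22422 + 20361*(-1/333) = -1098/3737 - 6787/111 = -688781/11211 ≈ -61.438)
(9614 + N)*(x(133) - 7125) = (9614 - 688781/11211)*((4 + 133) - 7125) = 107093773*(137 - 7125)/11211 = (107093773/11211)*(-6988) = -748371285724/11211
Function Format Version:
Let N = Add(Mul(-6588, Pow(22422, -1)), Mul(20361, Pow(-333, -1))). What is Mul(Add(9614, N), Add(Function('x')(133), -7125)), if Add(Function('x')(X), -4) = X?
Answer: Rational(-748371285724, 11211) ≈ -6.6753e+7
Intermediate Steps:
Function('x')(X) = Add(4, X)
N = Rational(-688781, 11211) (N = Add(Mul(-6588, Rational(1, 22422)), Mul(20361, Rational(-1, 333))) = Add(Rational(-1098, 3737), Rational(-6787, 111)) = Rational(-688781, 11211) ≈ -61.438)
Mul(Add(9614, N), Add(Function('x')(133), -7125)) = Mul(Add(9614, Rational(-688781, 11211)), Add(Add(4, 133), -7125)) = Mul(Rational(107093773, 11211), Add(137, -7125)) = Mul(Rational(107093773, 11211), -6988) = Rational(-748371285724, 11211)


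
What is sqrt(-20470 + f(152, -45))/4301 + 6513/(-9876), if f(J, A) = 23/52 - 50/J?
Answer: -2171/3292 + I*sqrt(1248847314)/1062347 ≈ -0.65948 + 0.033265*I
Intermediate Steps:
f(J, A) = 23/52 - 50/J (f(J, A) = 23*(1/52) - 50/J = 23/52 - 50/J)
sqrt(-20470 + f(152, -45))/4301 + 6513/(-9876) = sqrt(-20470 + (23/52 - 50/152))/4301 + 6513/(-9876) = sqrt(-20470 + (23/52 - 50*1/152))*(1/4301) + 6513*(-1/9876) = sqrt(-20470 + (23/52 - 25/76))*(1/4301) - 2171/3292 = sqrt(-20470 + 28/247)*(1/4301) - 2171/3292 = sqrt(-5056062/247)*(1/4301) - 2171/3292 = (I*sqrt(1248847314)/247)*(1/4301) - 2171/3292 = I*sqrt(1248847314)/1062347 - 2171/3292 = -2171/3292 + I*sqrt(1248847314)/1062347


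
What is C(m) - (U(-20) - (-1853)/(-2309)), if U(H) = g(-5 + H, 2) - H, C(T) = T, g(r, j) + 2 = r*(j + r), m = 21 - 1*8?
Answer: -1337367/2309 ≈ -579.20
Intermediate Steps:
m = 13 (m = 21 - 8 = 13)
g(r, j) = -2 + r*(j + r)
U(H) = -12 + H + (-5 + H)**2 (U(H) = (-2 + (-5 + H)**2 + 2*(-5 + H)) - H = (-2 + (-5 + H)**2 + (-10 + 2*H)) - H = (-12 + (-5 + H)**2 + 2*H) - H = -12 + H + (-5 + H)**2)
C(m) - (U(-20) - (-1853)/(-2309)) = 13 - ((-12 - 20 + (-5 - 20)**2) - (-1853)/(-2309)) = 13 - ((-12 - 20 + (-25)**2) - (-1853)*(-1)/2309) = 13 - ((-12 - 20 + 625) - 1*1853/2309) = 13 - (593 - 1853/2309) = 13 - 1*1367384/2309 = 13 - 1367384/2309 = -1337367/2309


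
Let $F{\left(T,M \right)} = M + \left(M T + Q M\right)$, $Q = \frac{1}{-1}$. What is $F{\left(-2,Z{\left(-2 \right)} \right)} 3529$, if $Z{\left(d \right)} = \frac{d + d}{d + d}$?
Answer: $-7058$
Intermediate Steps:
$Q = -1$
$Z{\left(d \right)} = 1$ ($Z{\left(d \right)} = \frac{2 d}{2 d} = 2 d \frac{1}{2 d} = 1$)
$F{\left(T,M \right)} = M T$ ($F{\left(T,M \right)} = M + \left(M T - M\right) = M + \left(- M + M T\right) = M T$)
$F{\left(-2,Z{\left(-2 \right)} \right)} 3529 = 1 \left(-2\right) 3529 = \left(-2\right) 3529 = -7058$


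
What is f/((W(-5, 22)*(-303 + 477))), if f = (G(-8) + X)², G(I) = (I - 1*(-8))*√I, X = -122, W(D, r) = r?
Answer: 3721/957 ≈ 3.8882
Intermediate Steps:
G(I) = √I*(8 + I) (G(I) = (I + 8)*√I = (8 + I)*√I = √I*(8 + I))
f = 14884 (f = (√(-8)*(8 - 8) - 122)² = ((2*I*√2)*0 - 122)² = (0 - 122)² = (-122)² = 14884)
f/((W(-5, 22)*(-303 + 477))) = 14884/((22*(-303 + 477))) = 14884/((22*174)) = 14884/3828 = 14884*(1/3828) = 3721/957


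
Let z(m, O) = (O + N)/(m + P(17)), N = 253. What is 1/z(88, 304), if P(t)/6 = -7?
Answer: 46/557 ≈ 0.082585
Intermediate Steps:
P(t) = -42 (P(t) = 6*(-7) = -42)
z(m, O) = (253 + O)/(-42 + m) (z(m, O) = (O + 253)/(m - 42) = (253 + O)/(-42 + m))
1/z(88, 304) = 1/((253 + 304)/(-42 + 88)) = 1/(557/46) = 46/557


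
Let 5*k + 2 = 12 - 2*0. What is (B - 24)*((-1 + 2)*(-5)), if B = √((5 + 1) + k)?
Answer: 120 - 10*√2 ≈ 105.86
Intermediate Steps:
k = 2 (k = -⅖ + (12 - 2*0)/5 = -⅖ + (12 + 0)/5 = -⅖ + (⅕)*12 = -⅖ + 12/5 = 2)
B = 2*√2 (B = √((5 + 1) + 2) = √(6 + 2) = √8 = 2*√2 ≈ 2.8284)
(B - 24)*((-1 + 2)*(-5)) = (2*√2 - 24)*((-1 + 2)*(-5)) = (-24 + 2*√2)*(1*(-5)) = (-24 + 2*√2)*(-5) = 120 - 10*√2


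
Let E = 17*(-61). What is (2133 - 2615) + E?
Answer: -1519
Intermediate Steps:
E = -1037
(2133 - 2615) + E = (2133 - 2615) - 1037 = -482 - 1037 = -1519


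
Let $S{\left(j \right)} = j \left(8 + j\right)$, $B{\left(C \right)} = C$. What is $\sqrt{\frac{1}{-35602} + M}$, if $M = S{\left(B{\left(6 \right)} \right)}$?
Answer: $\frac{\sqrt{106470166334}}{35602} \approx 9.1651$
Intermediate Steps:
$M = 84$ ($M = 6 \left(8 + 6\right) = 6 \cdot 14 = 84$)
$\sqrt{\frac{1}{-35602} + M} = \sqrt{\frac{1}{-35602} + 84} = \sqrt{- \frac{1}{35602} + 84} = \sqrt{\frac{2990567}{35602}} = \frac{\sqrt{106470166334}}{35602}$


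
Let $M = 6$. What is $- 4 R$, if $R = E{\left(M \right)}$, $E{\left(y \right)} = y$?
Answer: $-24$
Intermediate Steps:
$R = 6$
$- 4 R = \left(-4\right) 6 = -24$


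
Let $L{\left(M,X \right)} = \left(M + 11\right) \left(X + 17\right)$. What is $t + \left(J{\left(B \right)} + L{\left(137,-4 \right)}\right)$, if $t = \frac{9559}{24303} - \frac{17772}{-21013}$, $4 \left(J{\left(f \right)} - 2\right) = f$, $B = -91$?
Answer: $\frac{3890329867339}{2042715756} \approx 1904.5$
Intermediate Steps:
$J{\left(f \right)} = 2 + \frac{f}{4}$
$L{\left(M,X \right)} = \left(11 + M\right) \left(17 + X\right)$
$t = \frac{632776183}{510678939}$ ($t = 9559 \cdot \frac{1}{24303} - - \frac{17772}{21013} = \frac{9559}{24303} + \frac{17772}{21013} = \frac{632776183}{510678939} \approx 1.2391$)
$t + \left(J{\left(B \right)} + L{\left(137,-4 \right)}\right) = \frac{632776183}{510678939} + \left(\left(2 + \frac{1}{4} \left(-91\right)\right) + \left(187 + 11 \left(-4\right) + 17 \cdot 137 + 137 \left(-4\right)\right)\right) = \frac{632776183}{510678939} + \left(\left(2 - \frac{91}{4}\right) + \left(187 - 44 + 2329 - 548\right)\right) = \frac{632776183}{510678939} + \left(- \frac{83}{4} + 1924\right) = \frac{632776183}{510678939} + \frac{7613}{4} = \frac{3890329867339}{2042715756}$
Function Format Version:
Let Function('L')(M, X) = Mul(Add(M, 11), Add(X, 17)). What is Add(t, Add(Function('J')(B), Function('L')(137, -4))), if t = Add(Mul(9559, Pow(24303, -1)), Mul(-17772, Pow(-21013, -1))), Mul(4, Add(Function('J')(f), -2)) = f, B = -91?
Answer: Rational(3890329867339, 2042715756) ≈ 1904.5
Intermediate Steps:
Function('J')(f) = Add(2, Mul(Rational(1, 4), f))
Function('L')(M, X) = Mul(Add(11, M), Add(17, X))
t = Rational(632776183, 510678939) (t = Add(Mul(9559, Rational(1, 24303)), Mul(-17772, Rational(-1, 21013))) = Add(Rational(9559, 24303), Rational(17772, 21013)) = Rational(632776183, 510678939) ≈ 1.2391)
Add(t, Add(Function('J')(B), Function('L')(137, -4))) = Add(Rational(632776183, 510678939), Add(Add(2, Mul(Rational(1, 4), -91)), Add(187, Mul(11, -4), Mul(17, 137), Mul(137, -4)))) = Add(Rational(632776183, 510678939), Add(Add(2, Rational(-91, 4)), Add(187, -44, 2329, -548))) = Add(Rational(632776183, 510678939), Add(Rational(-83, 4), 1924)) = Add(Rational(632776183, 510678939), Rational(7613, 4)) = Rational(3890329867339, 2042715756)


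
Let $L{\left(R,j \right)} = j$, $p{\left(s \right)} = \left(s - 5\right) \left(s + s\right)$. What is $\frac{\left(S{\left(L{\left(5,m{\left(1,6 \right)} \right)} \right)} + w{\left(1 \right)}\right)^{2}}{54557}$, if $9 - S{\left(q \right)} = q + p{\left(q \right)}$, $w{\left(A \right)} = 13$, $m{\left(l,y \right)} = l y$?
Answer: $\frac{16}{54557} \approx 0.00029327$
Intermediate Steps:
$p{\left(s \right)} = 2 s \left(-5 + s\right)$ ($p{\left(s \right)} = \left(-5 + s\right) 2 s = 2 s \left(-5 + s\right)$)
$S{\left(q \right)} = 9 - q - 2 q \left(-5 + q\right)$ ($S{\left(q \right)} = 9 - \left(q + 2 q \left(-5 + q\right)\right) = 9 - q - 2 q \left(-5 + q\right)$)
$\frac{\left(S{\left(L{\left(5,m{\left(1,6 \right)} \right)} \right)} + w{\left(1 \right)}\right)^{2}}{54557} = \frac{\left(\left(9 - 1 \cdot 6 - 2 \cdot 1 \cdot 6 \left(-5 + 1 \cdot 6\right)\right) + 13\right)^{2}}{54557} = \left(\left(9 - 6 - 12 \left(-5 + 6\right)\right) + 13\right)^{2} \cdot \frac{1}{54557} = \left(\left(9 - 6 - 12 \cdot 1\right) + 13\right)^{2} \cdot \frac{1}{54557} = \left(\left(9 - 6 - 12\right) + 13\right)^{2} \cdot \frac{1}{54557} = \left(-9 + 13\right)^{2} \cdot \frac{1}{54557} = 4^{2} \cdot \frac{1}{54557} = 16 \cdot \frac{1}{54557} = \frac{16}{54557}$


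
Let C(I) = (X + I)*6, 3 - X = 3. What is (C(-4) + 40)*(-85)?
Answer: -1360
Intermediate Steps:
X = 0 (X = 3 - 1*3 = 3 - 3 = 0)
C(I) = 6*I (C(I) = (0 + I)*6 = I*6 = 6*I)
(C(-4) + 40)*(-85) = (6*(-4) + 40)*(-85) = (-24 + 40)*(-85) = 16*(-85) = -1360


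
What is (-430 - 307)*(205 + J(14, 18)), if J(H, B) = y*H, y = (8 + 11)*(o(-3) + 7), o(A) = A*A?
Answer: -3287757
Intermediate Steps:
o(A) = A²
y = 304 (y = (8 + 11)*((-3)² + 7) = 19*(9 + 7) = 19*16 = 304)
J(H, B) = 304*H
(-430 - 307)*(205 + J(14, 18)) = (-430 - 307)*(205 + 304*14) = -737*(205 + 4256) = -737*4461 = -3287757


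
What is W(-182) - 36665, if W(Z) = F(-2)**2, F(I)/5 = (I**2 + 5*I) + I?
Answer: -35065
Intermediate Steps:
F(I) = 5*I**2 + 30*I (F(I) = 5*((I**2 + 5*I) + I) = 5*(I**2 + 6*I) = 5*I**2 + 30*I)
W(Z) = 1600 (W(Z) = (5*(-2)*(6 - 2))**2 = (5*(-2)*4)**2 = (-40)**2 = 1600)
W(-182) - 36665 = 1600 - 36665 = -35065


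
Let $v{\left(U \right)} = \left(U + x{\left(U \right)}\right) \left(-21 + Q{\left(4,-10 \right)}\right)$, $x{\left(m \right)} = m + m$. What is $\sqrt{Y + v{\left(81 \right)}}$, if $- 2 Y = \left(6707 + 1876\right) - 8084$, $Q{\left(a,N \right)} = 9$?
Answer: $\frac{i \sqrt{12662}}{2} \approx 56.263 i$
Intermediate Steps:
$x{\left(m \right)} = 2 m$
$Y = - \frac{499}{2}$ ($Y = - \frac{\left(6707 + 1876\right) - 8084}{2} = - \frac{8583 - 8084}{2} = \left(- \frac{1}{2}\right) 499 = - \frac{499}{2} \approx -249.5$)
$v{\left(U \right)} = - 36 U$ ($v{\left(U \right)} = \left(U + 2 U\right) \left(-21 + 9\right) = 3 U \left(-12\right) = - 36 U$)
$\sqrt{Y + v{\left(81 \right)}} = \sqrt{- \frac{499}{2} - 2916} = \sqrt{- \frac{6331}{2}} = \frac{i \sqrt{12662}}{2}$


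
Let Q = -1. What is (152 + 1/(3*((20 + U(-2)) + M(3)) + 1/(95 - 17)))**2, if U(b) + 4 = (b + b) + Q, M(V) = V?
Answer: 248185305124/10738729 ≈ 23111.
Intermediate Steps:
U(b) = -5 + 2*b (U(b) = -4 + ((b + b) - 1) = -4 + (2*b - 1) = -4 + (-1 + 2*b) = -5 + 2*b)
(152 + 1/(3*((20 + U(-2)) + M(3)) + 1/(95 - 17)))**2 = (152 + 1/(3*((20 + (-5 + 2*(-2))) + 3) + 1/(95 - 17)))**2 = (152 + 1/(3*((20 + (-5 - 4)) + 3) + 1/78))**2 = (152 + 1/(3*((20 - 9) + 3) + 1/78))**2 = (152 + 1/(3*(11 + 3) + 1/78))**2 = (152 + 1/(3*14 + 1/78))**2 = (152 + 1/(42 + 1/78))**2 = (152 + 1/(3277/78))**2 = (152 + 78/3277)**2 = (498182/3277)**2 = 248185305124/10738729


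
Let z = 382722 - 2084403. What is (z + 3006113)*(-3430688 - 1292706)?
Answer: -6161346282208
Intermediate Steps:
z = -1701681
(z + 3006113)*(-3430688 - 1292706) = (-1701681 + 3006113)*(-3430688 - 1292706) = 1304432*(-4723394) = -6161346282208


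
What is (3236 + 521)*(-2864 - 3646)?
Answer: -24458070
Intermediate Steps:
(3236 + 521)*(-2864 - 3646) = 3757*(-6510) = -24458070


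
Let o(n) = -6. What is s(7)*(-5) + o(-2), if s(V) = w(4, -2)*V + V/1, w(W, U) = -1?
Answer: -6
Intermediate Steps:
s(V) = 0 (s(V) = -V + V/1 = -V + V*1 = -V + V = 0)
s(7)*(-5) + o(-2) = 0*(-5) - 6 = 0 - 6 = -6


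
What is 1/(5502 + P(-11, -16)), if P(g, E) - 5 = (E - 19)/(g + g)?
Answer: 22/121189 ≈ 0.00018153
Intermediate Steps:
P(g, E) = 5 + (-19 + E)/(2*g) (P(g, E) = 5 + (E - 19)/(g + g) = 5 + (-19 + E)/((2*g)) = 5 + (-19 + E)*(1/(2*g)) = 5 + (-19 + E)/(2*g))
1/(5502 + P(-11, -16)) = 1/(5502 + (½)*(-19 - 16 + 10*(-11))/(-11)) = 1/(5502 + (½)*(-1/11)*(-19 - 16 - 110)) = 1/(5502 + (½)*(-1/11)*(-145)) = 1/(5502 + 145/22) = 1/(121189/22) = 22/121189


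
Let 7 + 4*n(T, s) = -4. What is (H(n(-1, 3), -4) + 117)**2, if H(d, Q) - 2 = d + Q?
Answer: 201601/16 ≈ 12600.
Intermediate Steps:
n(T, s) = -11/4 (n(T, s) = -7/4 + (1/4)*(-4) = -7/4 - 1 = -11/4)
H(d, Q) = 2 + Q + d (H(d, Q) = 2 + (d + Q) = 2 + (Q + d) = 2 + Q + d)
(H(n(-1, 3), -4) + 117)**2 = ((2 - 4 - 11/4) + 117)**2 = (-19/4 + 117)**2 = (449/4)**2 = 201601/16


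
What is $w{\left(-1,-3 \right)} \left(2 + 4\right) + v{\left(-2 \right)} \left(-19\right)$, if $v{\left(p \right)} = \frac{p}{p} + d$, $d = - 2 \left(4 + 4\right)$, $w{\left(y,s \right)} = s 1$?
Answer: $267$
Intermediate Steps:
$w{\left(y,s \right)} = s$
$d = -16$ ($d = \left(-2\right) 8 = -16$)
$v{\left(p \right)} = -15$ ($v{\left(p \right)} = \frac{p}{p} - 16 = 1 - 16 = -15$)
$w{\left(-1,-3 \right)} \left(2 + 4\right) + v{\left(-2 \right)} \left(-19\right) = - 3 \left(2 + 4\right) - -285 = \left(-3\right) 6 + 285 = -18 + 285 = 267$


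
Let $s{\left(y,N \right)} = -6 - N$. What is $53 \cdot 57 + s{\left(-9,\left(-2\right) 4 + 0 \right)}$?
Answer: $3023$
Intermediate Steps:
$53 \cdot 57 + s{\left(-9,\left(-2\right) 4 + 0 \right)} = 53 \cdot 57 - \left(6 - 8\right) = 3021 - -2 = 3021 + \left(-6 + 8\right) = 3021 + 2 = 3023$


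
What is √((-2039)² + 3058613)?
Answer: √7216134 ≈ 2686.3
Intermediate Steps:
√((-2039)² + 3058613) = √(4157521 + 3058613) = √7216134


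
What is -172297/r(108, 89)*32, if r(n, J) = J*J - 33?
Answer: -344594/493 ≈ -698.97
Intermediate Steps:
r(n, J) = -33 + J² (r(n, J) = J² - 33 = -33 + J²)
-172297/r(108, 89)*32 = -172297/(-33 + 89²)*32 = -172297/(-33 + 7921)*32 = -172297/7888*32 = -344594/493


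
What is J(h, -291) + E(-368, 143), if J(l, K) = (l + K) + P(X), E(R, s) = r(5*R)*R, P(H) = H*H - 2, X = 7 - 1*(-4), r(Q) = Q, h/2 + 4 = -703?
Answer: 675534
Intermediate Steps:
h = -1414 (h = -8 + 2*(-703) = -8 - 1406 = -1414)
X = 11 (X = 7 + 4 = 11)
P(H) = -2 + H² (P(H) = H² - 2 = -2 + H²)
E(R, s) = 5*R² (E(R, s) = (5*R)*R = 5*R²)
J(l, K) = 119 + K + l (J(l, K) = (l + K) + (-2 + 11²) = (K + l) + (-2 + 121) = (K + l) + 119 = 119 + K + l)
J(h, -291) + E(-368, 143) = (119 - 291 - 1414) + 5*(-368)² = -1586 + 5*135424 = -1586 + 677120 = 675534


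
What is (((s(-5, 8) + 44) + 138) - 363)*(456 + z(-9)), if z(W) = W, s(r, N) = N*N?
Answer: -52299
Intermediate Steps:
s(r, N) = N²
(((s(-5, 8) + 44) + 138) - 363)*(456 + z(-9)) = (((8² + 44) + 138) - 363)*(456 - 9) = (((64 + 44) + 138) - 363)*447 = ((108 + 138) - 363)*447 = (246 - 363)*447 = -117*447 = -52299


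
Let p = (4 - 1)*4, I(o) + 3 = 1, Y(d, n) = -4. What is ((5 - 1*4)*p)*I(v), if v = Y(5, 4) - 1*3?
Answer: -24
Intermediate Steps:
v = -7 (v = -4 - 1*3 = -4 - 3 = -7)
I(o) = -2 (I(o) = -3 + 1 = -2)
p = 12 (p = 3*4 = 12)
((5 - 1*4)*p)*I(v) = ((5 - 1*4)*12)*(-2) = ((5 - 4)*12)*(-2) = (1*12)*(-2) = 12*(-2) = -24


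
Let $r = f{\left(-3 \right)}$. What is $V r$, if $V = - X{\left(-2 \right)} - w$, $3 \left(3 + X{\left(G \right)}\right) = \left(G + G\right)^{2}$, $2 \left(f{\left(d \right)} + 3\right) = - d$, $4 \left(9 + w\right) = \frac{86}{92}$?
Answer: $- \frac{3551}{368} \approx -9.6495$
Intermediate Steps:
$w = - \frac{1613}{184}$ ($w = -9 + \frac{86 \cdot \frac{1}{92}}{4} = -9 + \frac{1}{4} \cdot \frac{43}{46} = -9 + \frac{43}{184} = - \frac{1613}{184} \approx -8.7663$)
$f{\left(d \right)} = -3 - \frac{d}{2}$ ($f{\left(d \right)} = -3 + \frac{\left(-1\right) d}{2} = -3 - \frac{d}{2}$)
$r = - \frac{3}{2}$ ($r = -3 - - \frac{3}{2} = -3 + \frac{3}{2} = - \frac{3}{2} \approx -1.5$)
$X{\left(G \right)} = -3 + \frac{4 G^{2}}{3}$ ($X{\left(G \right)} = -3 + \frac{\left(G + G\right)^{2}}{3} = -3 + \frac{\left(2 G\right)^{2}}{3} = -3 + \frac{4 G^{2}}{3}$)
$V = \frac{3551}{552}$ ($V = - (-3 + \frac{4 \left(-2\right)^{2}}{3}) - - \frac{1613}{184} = - (-3 + \frac{4}{3} \cdot 4) + \frac{1613}{184} = - (-3 + \frac{16}{3}) + \frac{1613}{184} = \left(-1\right) \frac{7}{3} + \frac{1613}{184} = - \frac{7}{3} + \frac{1613}{184} = \frac{3551}{552} \approx 6.433$)
$V r = \frac{3551}{552} \left(- \frac{3}{2}\right) = - \frac{3551}{368}$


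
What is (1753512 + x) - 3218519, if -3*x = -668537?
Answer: -3726484/3 ≈ -1.2422e+6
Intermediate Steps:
x = 668537/3 (x = -⅓*(-668537) = 668537/3 ≈ 2.2285e+5)
(1753512 + x) - 3218519 = (1753512 + 668537/3) - 3218519 = 5929073/3 - 3218519 = -3726484/3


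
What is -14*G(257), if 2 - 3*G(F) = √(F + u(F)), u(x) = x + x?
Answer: -28/3 + 14*√771/3 ≈ 120.25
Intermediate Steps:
u(x) = 2*x
G(F) = ⅔ - √3*√F/3 (G(F) = ⅔ - √(F + 2*F)/3 = ⅔ - √3*√F/3)
-14*G(257) = -14*(⅔ - √3*√257/3) = -14*(⅔ - √771/3) = -28/3 + 14*√771/3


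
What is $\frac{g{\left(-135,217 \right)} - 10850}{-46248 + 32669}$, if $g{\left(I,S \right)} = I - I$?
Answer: $\frac{10850}{13579} \approx 0.79903$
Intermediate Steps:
$g{\left(I,S \right)} = 0$
$\frac{g{\left(-135,217 \right)} - 10850}{-46248 + 32669} = \frac{0 - 10850}{-46248 + 32669} = - \frac{10850}{-13579} = \left(-10850\right) \left(- \frac{1}{13579}\right) = \frac{10850}{13579}$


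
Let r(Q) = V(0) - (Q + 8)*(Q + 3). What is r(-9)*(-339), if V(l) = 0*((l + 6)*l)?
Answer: 2034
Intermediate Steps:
V(l) = 0 (V(l) = 0*((6 + l)*l) = 0*(l*(6 + l)) = 0)
r(Q) = -(3 + Q)*(8 + Q) (r(Q) = 0 - (Q + 8)*(Q + 3) = 0 - (8 + Q)*(3 + Q) = 0 - (3 + Q)*(8 + Q) = -(3 + Q)*(8 + Q))
r(-9)*(-339) = (-24 - 1*(-9)² - 11*(-9))*(-339) = (-24 - 1*81 + 99)*(-339) = (-24 - 81 + 99)*(-339) = -6*(-339) = 2034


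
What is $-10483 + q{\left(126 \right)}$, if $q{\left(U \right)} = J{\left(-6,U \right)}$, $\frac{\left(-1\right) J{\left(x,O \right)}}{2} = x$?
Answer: $-10471$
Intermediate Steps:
$J{\left(x,O \right)} = - 2 x$
$q{\left(U \right)} = 12$ ($q{\left(U \right)} = \left(-2\right) \left(-6\right) = 12$)
$-10483 + q{\left(126 \right)} = -10483 + 12 = -10471$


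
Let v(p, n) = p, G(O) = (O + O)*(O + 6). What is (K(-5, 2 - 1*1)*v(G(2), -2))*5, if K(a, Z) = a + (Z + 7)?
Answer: 480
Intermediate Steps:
K(a, Z) = 7 + Z + a (K(a, Z) = a + (7 + Z) = 7 + Z + a)
G(O) = 2*O*(6 + O) (G(O) = (2*O)*(6 + O) = 2*O*(6 + O))
(K(-5, 2 - 1*1)*v(G(2), -2))*5 = ((7 + (2 - 1*1) - 5)*(2*2*(6 + 2)))*5 = ((7 + (2 - 1) - 5)*(2*2*8))*5 = ((7 + 1 - 5)*32)*5 = (3*32)*5 = 96*5 = 480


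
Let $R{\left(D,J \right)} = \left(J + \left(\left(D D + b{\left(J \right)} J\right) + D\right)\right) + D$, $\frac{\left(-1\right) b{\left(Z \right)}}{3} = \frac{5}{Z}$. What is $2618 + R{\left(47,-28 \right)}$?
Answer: $4878$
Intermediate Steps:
$b{\left(Z \right)} = - \frac{15}{Z}$ ($b{\left(Z \right)} = - 3 \frac{5}{Z} = - \frac{15}{Z}$)
$R{\left(D,J \right)} = -15 + J + D^{2} + 2 D$ ($R{\left(D,J \right)} = \left(J + \left(\left(D D + - \frac{15}{J} J\right) + D\right)\right) + D = \left(J + \left(\left(D^{2} - 15\right) + D\right)\right) + D = \left(J + \left(\left(-15 + D^{2}\right) + D\right)\right) + D = \left(J + \left(-15 + D + D^{2}\right)\right) + D = \left(-15 + D + J + D^{2}\right) + D = -15 + J + D^{2} + 2 D$)
$2618 + R{\left(47,-28 \right)} = 2618 + \left(-15 - 28 + 47^{2} + 2 \cdot 47\right) = 2618 + \left(-15 - 28 + 2209 + 94\right) = 2618 + 2260 = 4878$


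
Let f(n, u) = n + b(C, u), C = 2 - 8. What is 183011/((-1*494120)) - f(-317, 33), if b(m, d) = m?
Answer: 159417749/494120 ≈ 322.63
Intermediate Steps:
C = -6
f(n, u) = -6 + n (f(n, u) = n - 6 = -6 + n)
183011/((-1*494120)) - f(-317, 33) = 183011/((-1*494120)) - (-6 - 317) = 183011/(-494120) - 1*(-323) = 183011*(-1/494120) + 323 = -183011/494120 + 323 = 159417749/494120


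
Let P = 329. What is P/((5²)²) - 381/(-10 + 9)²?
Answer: -237796/625 ≈ -380.47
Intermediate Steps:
P/((5²)²) - 381/(-10 + 9)² = 329/((5²)²) - 381/(-10 + 9)² = 329/(25²) - 381/((-1)²) = 329/625 - 381/1 = 329*(1/625) - 381*1 = 329/625 - 381 = -237796/625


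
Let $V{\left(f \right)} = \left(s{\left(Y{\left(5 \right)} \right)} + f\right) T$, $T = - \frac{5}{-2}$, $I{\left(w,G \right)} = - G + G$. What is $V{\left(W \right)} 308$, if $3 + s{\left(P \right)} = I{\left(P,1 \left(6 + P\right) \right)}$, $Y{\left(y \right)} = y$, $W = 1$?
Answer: $-1540$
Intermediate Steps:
$I{\left(w,G \right)} = 0$
$T = \frac{5}{2}$ ($T = \left(-5\right) \left(- \frac{1}{2}\right) = \frac{5}{2} \approx 2.5$)
$s{\left(P \right)} = -3$ ($s{\left(P \right)} = -3 + 0 = -3$)
$V{\left(f \right)} = - \frac{15}{2} + \frac{5 f}{2}$ ($V{\left(f \right)} = \left(-3 + f\right) \frac{5}{2} = - \frac{15}{2} + \frac{5 f}{2}$)
$V{\left(W \right)} 308 = \left(- \frac{15}{2} + \frac{5}{2} \cdot 1\right) 308 = \left(- \frac{15}{2} + \frac{5}{2}\right) 308 = \left(-5\right) 308 = -1540$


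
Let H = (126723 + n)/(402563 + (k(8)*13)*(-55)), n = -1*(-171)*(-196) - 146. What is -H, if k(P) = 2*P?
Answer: -3209/13487 ≈ -0.23793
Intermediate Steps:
n = -33662 (n = 171*(-196) - 146 = -33516 - 146 = -33662)
H = 3209/13487 (H = (126723 - 33662)/(402563 + ((2*8)*13)*(-55)) = 93061/(402563 + (16*13)*(-55)) = 93061/(402563 + 208*(-55)) = 93061/(402563 - 11440) = 93061/391123 = 93061*(1/391123) = 3209/13487 ≈ 0.23793)
-H = -1*3209/13487 = -3209/13487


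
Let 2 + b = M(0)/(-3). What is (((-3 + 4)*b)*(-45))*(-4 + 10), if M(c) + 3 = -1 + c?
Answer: 180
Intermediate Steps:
M(c) = -4 + c (M(c) = -3 + (-1 + c) = -4 + c)
b = -⅔ (b = -2 + (-4 + 0)/(-3) = -2 - 4*(-⅓) = -2 + 4/3 = -⅔ ≈ -0.66667)
(((-3 + 4)*b)*(-45))*(-4 + 10) = (((-3 + 4)*(-⅔))*(-45))*(-4 + 10) = ((1*(-⅔))*(-45))*6 = -⅔*(-45)*6 = 30*6 = 180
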